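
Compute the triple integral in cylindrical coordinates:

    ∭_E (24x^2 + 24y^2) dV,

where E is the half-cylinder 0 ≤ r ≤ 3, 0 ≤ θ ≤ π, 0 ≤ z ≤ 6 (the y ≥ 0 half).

In cylindrical coordinates, x = r cos(θ), y = r sin(θ), z = z, and dV = r dr dθ dz.

The integrand becomes 24r^2, so

    ∭_E (24x^2 + 24y^2) dV = ∫_{0}^{π} ∫_{0}^{3} ∫_{0}^{6} (24r^2) · r dz dr dθ.

Inner (z): 144r^3.
Middle (r from 0 to 3): 2916.
Outer (θ): 2916π.

Therefore the triple integral equals 2916π.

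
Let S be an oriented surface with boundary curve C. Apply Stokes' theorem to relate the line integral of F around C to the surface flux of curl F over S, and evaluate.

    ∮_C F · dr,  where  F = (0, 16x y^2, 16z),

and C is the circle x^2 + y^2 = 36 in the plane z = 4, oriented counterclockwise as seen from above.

Let S be the flat disk x^2 + y^2 ≤ 36 in the plane z = 4, with upward unit normal n̂ = ẑ. By Stokes' theorem,

    ∮_C F · dr = ∬_S (∇ × F) · n̂ dS = ∬_D (curl F)_z dA,

where D is the disk x^2 + y^2 ≤ 36.

Compute the curl of F = (0, 16x y^2, 16z):
    (∇ × F)_x = ∂F_z/∂y - ∂F_y/∂z = 0,
    (∇ × F)_y = ∂F_x/∂z - ∂F_z/∂x = 0,
    (∇ × F)_z = ∂F_y/∂x - ∂F_x/∂y = 16y^2.

On z = 4, (curl F)_z = 16y^2.

Convert to polar (x = r cos θ, y = r sin θ, dA = r dr dθ); the integrand becomes 16r^2sin(θ)^2, so

    ∬_D (curl F)_z dA = ∫_0^{2π} ∫_0^{6} (16r^2sin(θ)^2) · r dr dθ.

Inner (r from 0 to 6): 5184sin(θ)^2.
Outer (θ from 0 to 2π): 5184π.

Therefore ∮_C F · dr = 5184π.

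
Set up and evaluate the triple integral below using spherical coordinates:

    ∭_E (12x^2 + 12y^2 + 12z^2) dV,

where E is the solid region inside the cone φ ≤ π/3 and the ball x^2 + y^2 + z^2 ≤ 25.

In spherical coordinates, x = ρ sin(φ) cos(θ), y = ρ sin(φ) sin(θ), z = ρ cos(φ), and dV = ρ^2 sin(φ) dρ dφ dθ.

The integrand becomes 12ρ^2, so

    ∭_E (12x^2 + 12y^2 + 12z^2) dV = ∫_{0}^{2π} ∫_{0}^{π/3} ∫_{0}^{5} (12ρ^2) · ρ^2 sin(φ) dρ dφ dθ.

Inner (ρ): 7500sin(φ).
Middle (φ): 3750.
Outer (θ): 7500π.

Therefore the triple integral equals 7500π.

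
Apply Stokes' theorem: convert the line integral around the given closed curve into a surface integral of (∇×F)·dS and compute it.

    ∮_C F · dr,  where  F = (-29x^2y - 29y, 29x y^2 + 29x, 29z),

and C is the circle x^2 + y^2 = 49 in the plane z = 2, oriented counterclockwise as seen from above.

Let S be the flat disk x^2 + y^2 ≤ 49 in the plane z = 2, with upward unit normal n̂ = ẑ. By Stokes' theorem,

    ∮_C F · dr = ∬_S (∇ × F) · n̂ dS = ∬_D (curl F)_z dA,

where D is the disk x^2 + y^2 ≤ 49.

Compute the curl of F = (-29x^2y - 29y, 29x y^2 + 29x, 29z):
    (∇ × F)_x = ∂F_z/∂y - ∂F_y/∂z = 0,
    (∇ × F)_y = ∂F_x/∂z - ∂F_z/∂x = 0,
    (∇ × F)_z = ∂F_y/∂x - ∂F_x/∂y = 29x^2 + 29y^2 + 58.

On z = 2, (curl F)_z = 29x^2 + 29y^2 + 58.

Convert to polar (x = r cos θ, y = r sin θ, dA = r dr dθ); the integrand becomes 29r^2 + 58, so

    ∬_D (curl F)_z dA = ∫_0^{2π} ∫_0^{7} (29r^2 + 58) · r dr dθ.

Inner (r from 0 to 7): 75313/4.
Outer (θ from 0 to 2π): 75313π/2.

Therefore ∮_C F · dr = 75313π/2.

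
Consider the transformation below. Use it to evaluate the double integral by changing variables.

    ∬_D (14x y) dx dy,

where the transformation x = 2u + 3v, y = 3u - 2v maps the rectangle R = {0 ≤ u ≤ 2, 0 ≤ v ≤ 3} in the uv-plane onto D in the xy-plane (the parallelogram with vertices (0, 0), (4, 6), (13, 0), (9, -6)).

Compute the Jacobian determinant of (x, y) with respect to (u, v):

    ∂(x,y)/∂(u,v) = | 2  3 | = (2)(-2) - (3)(3) = -13.
                   | 3  -2 |

Its absolute value is |J| = 13 (the area scaling factor).

Substituting x = 2u + 3v, y = 3u - 2v into the integrand,

    14x y → 84u^2 + 70u v - 84v^2,

so the integral becomes

    ∬_R (84u^2 + 70u v - 84v^2) · |J| du dv = ∫_0^2 ∫_0^3 (1092u^2 + 910u v - 1092v^2) dv du.

Inner (v): 3276u^2 + 4095u - 9828.
Outer (u): -2730.

Therefore ∬_D (14x y) dx dy = -2730.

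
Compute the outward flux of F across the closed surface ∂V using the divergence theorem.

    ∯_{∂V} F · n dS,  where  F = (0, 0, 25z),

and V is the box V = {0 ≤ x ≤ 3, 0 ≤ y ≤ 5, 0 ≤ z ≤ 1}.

By the divergence theorem,

    ∯_{∂V} F · n dS = ∭_V (∇ · F) dV.

Compute the divergence:
    ∇ · F = ∂F_x/∂x + ∂F_y/∂y + ∂F_z/∂z = 0 + 0 + 25 = 25.

V is a rectangular box, so dV = dx dy dz with 0 ≤ x ≤ 3, 0 ≤ y ≤ 5, 0 ≤ z ≤ 1.

Integrate (25) over V as an iterated integral:

    ∭_V (∇·F) dV = ∫_0^{3} ∫_0^{5} ∫_0^{1} (25) dz dy dx.

Inner (z from 0 to 1): 25.
Middle (y from 0 to 5): 125.
Outer (x from 0 to 3): 375.

Therefore ∯_{∂V} F · n dS = 375.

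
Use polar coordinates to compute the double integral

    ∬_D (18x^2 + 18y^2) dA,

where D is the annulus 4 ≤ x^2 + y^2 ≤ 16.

The region D is 2 ≤ r ≤ 4, 0 ≤ θ ≤ 2π in polar coordinates, where x = r cos(θ), y = r sin(θ), and dA = r dr dθ.

Under the substitution, the integrand becomes 18r^2, so

    ∬_D (18x^2 + 18y^2) dA = ∫_{0}^{2π} ∫_{2}^{4} (18r^2) · r dr dθ.

Inner integral (in r): ∫_{2}^{4} (18r^2) · r dr = 1080.

Outer integral (in θ): ∫_{0}^{2π} (1080) dθ = 2160π.

Therefore ∬_D (18x^2 + 18y^2) dA = 2160π.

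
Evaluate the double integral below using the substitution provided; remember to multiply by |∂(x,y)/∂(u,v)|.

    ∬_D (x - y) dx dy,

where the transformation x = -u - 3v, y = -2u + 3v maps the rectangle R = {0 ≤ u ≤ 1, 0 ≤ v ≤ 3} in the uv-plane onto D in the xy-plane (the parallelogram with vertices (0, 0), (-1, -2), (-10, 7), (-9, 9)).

Compute the Jacobian determinant of (x, y) with respect to (u, v):

    ∂(x,y)/∂(u,v) = | -1  -3 | = (-1)(3) - (-3)(-2) = -9.
                   | -2  3 |

Its absolute value is |J| = 9 (the area scaling factor).

Substituting x = -u - 3v, y = -2u + 3v into the integrand,

    x - y → u - 6v,

so the integral becomes

    ∬_R (u - 6v) · |J| du dv = ∫_0^1 ∫_0^3 (9u - 54v) dv du.

Inner (v): 27u - 243.
Outer (u): -459/2.

Therefore ∬_D (x - y) dx dy = -459/2.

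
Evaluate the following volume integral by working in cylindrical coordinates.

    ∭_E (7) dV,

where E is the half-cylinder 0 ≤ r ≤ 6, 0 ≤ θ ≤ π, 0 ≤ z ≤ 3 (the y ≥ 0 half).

In cylindrical coordinates, x = r cos(θ), y = r sin(θ), z = z, and dV = r dr dθ dz.

The integrand becomes 7, so

    ∭_E (7) dV = ∫_{0}^{π} ∫_{0}^{6} ∫_{0}^{3} (7) · r dz dr dθ.

Inner (z): 21r.
Middle (r from 0 to 6): 378.
Outer (θ): 378π.

Therefore the triple integral equals 378π.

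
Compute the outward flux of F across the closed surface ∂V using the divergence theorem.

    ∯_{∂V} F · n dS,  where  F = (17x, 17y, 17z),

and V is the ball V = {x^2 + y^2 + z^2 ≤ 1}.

By the divergence theorem,

    ∯_{∂V} F · n dS = ∭_V (∇ · F) dV.

Compute the divergence:
    ∇ · F = ∂F_x/∂x + ∂F_y/∂y + ∂F_z/∂z = 17 + 17 + 17 = 51.

In spherical coordinates, x = ρ sin(φ) cos(θ), y = ρ sin(φ) sin(θ), z = ρ cos(φ), dV = ρ^2 sin(φ) dρ dφ dθ, with 0 ≤ ρ ≤ 1, 0 ≤ φ ≤ π, 0 ≤ θ ≤ 2π.

The integrand, after substitution and multiplying by the volume element, becomes (51) · ρ^2 sin(φ), so

    ∭_V (∇·F) dV = ∫_0^{2π} ∫_0^{π} ∫_0^{1} (51) · ρ^2 sin(φ) dρ dφ dθ.

Inner (ρ from 0 to 1): 17sin(φ).
Middle (φ from 0 to π): 34.
Outer (θ from 0 to 2π): 68π.

Therefore ∯_{∂V} F · n dS = 68π.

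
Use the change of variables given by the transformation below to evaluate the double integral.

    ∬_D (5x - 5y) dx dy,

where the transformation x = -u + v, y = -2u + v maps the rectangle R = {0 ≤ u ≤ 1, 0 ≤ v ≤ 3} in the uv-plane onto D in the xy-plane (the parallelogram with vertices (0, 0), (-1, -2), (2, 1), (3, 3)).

Compute the Jacobian determinant of (x, y) with respect to (u, v):

    ∂(x,y)/∂(u,v) = | -1  1 | = (-1)(1) - (1)(-2) = 1.
                   | -2  1 |

Its absolute value is |J| = 1 (the area scaling factor).

Substituting x = -u + v, y = -2u + v into the integrand,

    5x - 5y → 5u,

so the integral becomes

    ∬_R (5u) · |J| du dv = ∫_0^1 ∫_0^3 (5u) dv du.

Inner (v): 15u.
Outer (u): 15/2.

Therefore ∬_D (5x - 5y) dx dy = 15/2.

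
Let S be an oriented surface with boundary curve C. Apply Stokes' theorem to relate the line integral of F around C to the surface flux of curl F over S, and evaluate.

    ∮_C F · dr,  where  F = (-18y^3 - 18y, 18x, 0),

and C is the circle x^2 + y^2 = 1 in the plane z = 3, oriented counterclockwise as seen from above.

Let S be the flat disk x^2 + y^2 ≤ 1 in the plane z = 3, with upward unit normal n̂ = ẑ. By Stokes' theorem,

    ∮_C F · dr = ∬_S (∇ × F) · n̂ dS = ∬_D (curl F)_z dA,

where D is the disk x^2 + y^2 ≤ 1.

Compute the curl of F = (-18y^3 - 18y, 18x, 0):
    (∇ × F)_x = ∂F_z/∂y - ∂F_y/∂z = 0,
    (∇ × F)_y = ∂F_x/∂z - ∂F_z/∂x = 0,
    (∇ × F)_z = ∂F_y/∂x - ∂F_x/∂y = 54y^2 + 36.

On z = 3, (curl F)_z = 54y^2 + 36.

Convert to polar (x = r cos θ, y = r sin θ, dA = r dr dθ); the integrand becomes 54r^2sin(θ)^2 + 36, so

    ∬_D (curl F)_z dA = ∫_0^{2π} ∫_0^{1} (54r^2sin(θ)^2 + 36) · r dr dθ.

Inner (r from 0 to 1): 27sin(θ)^2/2 + 18.
Outer (θ from 0 to 2π): 99π/2.

Therefore ∮_C F · dr = 99π/2.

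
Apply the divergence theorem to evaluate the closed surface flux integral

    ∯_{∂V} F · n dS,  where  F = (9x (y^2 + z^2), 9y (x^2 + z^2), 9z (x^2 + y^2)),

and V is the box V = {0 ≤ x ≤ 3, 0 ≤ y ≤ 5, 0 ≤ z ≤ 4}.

By the divergence theorem,

    ∯_{∂V} F · n dS = ∭_V (∇ · F) dV.

Compute the divergence:
    ∇ · F = ∂F_x/∂x + ∂F_y/∂y + ∂F_z/∂z = 9y^2 + 9z^2 + 9x^2 + 9z^2 + 9x^2 + 9y^2 = 18x^2 + 18y^2 + 18z^2.

V is a rectangular box, so dV = dx dy dz with 0 ≤ x ≤ 3, 0 ≤ y ≤ 5, 0 ≤ z ≤ 4.

Integrate (18x^2 + 18y^2 + 18z^2) over V as an iterated integral:

    ∭_V (∇·F) dV = ∫_0^{3} ∫_0^{5} ∫_0^{4} (18x^2 + 18y^2 + 18z^2) dz dy dx.

Inner (z from 0 to 4): 72x^2 + 72y^2 + 384.
Middle (y from 0 to 5): 360x^2 + 4920.
Outer (x from 0 to 3): 18000.

Therefore ∯_{∂V} F · n dS = 18000.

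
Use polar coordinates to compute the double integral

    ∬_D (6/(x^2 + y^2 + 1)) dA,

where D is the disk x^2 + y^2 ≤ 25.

The region D is 0 ≤ r ≤ 5, 0 ≤ θ ≤ 2π in polar coordinates, where x = r cos(θ), y = r sin(θ), and dA = r dr dθ.

Under the substitution, the integrand becomes 6/(r^2 + 1), so

    ∬_D (6/(x^2 + y^2 + 1)) dA = ∫_{0}^{2π} ∫_{0}^{5} (6/(r^2 + 1)) · r dr dθ.

Inner integral (in r): ∫_{0}^{5} (6/(r^2 + 1)) · r dr = log(17576).

Outer integral (in θ): ∫_{0}^{2π} (log(17576)) dθ = 6π log(26).

Therefore ∬_D (6/(x^2 + y^2 + 1)) dA = 6π log(26).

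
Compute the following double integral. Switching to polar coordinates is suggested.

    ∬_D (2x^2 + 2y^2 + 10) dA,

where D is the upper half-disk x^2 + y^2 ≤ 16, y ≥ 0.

The region D is 0 ≤ r ≤ 4, 0 ≤ θ ≤ π in polar coordinates, where x = r cos(θ), y = r sin(θ), and dA = r dr dθ.

Under the substitution, the integrand becomes 2r^2 + 10, so

    ∬_D (2x^2 + 2y^2 + 10) dA = ∫_{0}^{π} ∫_{0}^{4} (2r^2 + 10) · r dr dθ.

Inner integral (in r): ∫_{0}^{4} (2r^2 + 10) · r dr = 208.

Outer integral (in θ): ∫_{0}^{π} (208) dθ = 208π.

Therefore ∬_D (2x^2 + 2y^2 + 10) dA = 208π.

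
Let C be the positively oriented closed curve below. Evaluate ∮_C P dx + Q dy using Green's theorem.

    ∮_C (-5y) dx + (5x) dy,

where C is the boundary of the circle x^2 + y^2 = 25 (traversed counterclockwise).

Green's theorem converts the closed line integral into a double integral over the enclosed region D:

    ∮_C P dx + Q dy = ∬_D (∂Q/∂x - ∂P/∂y) dA.

Here P = -5y, Q = 5x, so

    ∂Q/∂x = 5,    ∂P/∂y = -5,
    ∂Q/∂x - ∂P/∂y = 10.

D is the region x^2 + y^2 ≤ 25. Evaluating the double integral:

In polar coordinates (x = r cos θ, y = r sin θ, dA = r dr dθ) the integrand becomes 10, so

    ∬_D (10) dA = ∫_0^{2π} ∫_0^{5} (10) · r dr dθ.

Inner (r from 0 to 5): 125.
Outer (θ from 0 to 2π): 250π.

Therefore ∮_C P dx + Q dy = 250π.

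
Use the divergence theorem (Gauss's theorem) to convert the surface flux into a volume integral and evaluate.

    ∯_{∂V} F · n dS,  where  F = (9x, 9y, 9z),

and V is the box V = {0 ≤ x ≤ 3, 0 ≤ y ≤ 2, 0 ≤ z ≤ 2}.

By the divergence theorem,

    ∯_{∂V} F · n dS = ∭_V (∇ · F) dV.

Compute the divergence:
    ∇ · F = ∂F_x/∂x + ∂F_y/∂y + ∂F_z/∂z = 9 + 9 + 9 = 27.

V is a rectangular box, so dV = dx dy dz with 0 ≤ x ≤ 3, 0 ≤ y ≤ 2, 0 ≤ z ≤ 2.

Integrate (27) over V as an iterated integral:

    ∭_V (∇·F) dV = ∫_0^{3} ∫_0^{2} ∫_0^{2} (27) dz dy dx.

Inner (z from 0 to 2): 54.
Middle (y from 0 to 2): 108.
Outer (x from 0 to 3): 324.

Therefore ∯_{∂V} F · n dS = 324.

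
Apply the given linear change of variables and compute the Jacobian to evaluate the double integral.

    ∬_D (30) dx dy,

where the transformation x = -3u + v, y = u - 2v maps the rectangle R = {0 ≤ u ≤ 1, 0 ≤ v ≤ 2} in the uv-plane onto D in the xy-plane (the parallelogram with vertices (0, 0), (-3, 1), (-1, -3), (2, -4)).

Compute the Jacobian determinant of (x, y) with respect to (u, v):

    ∂(x,y)/∂(u,v) = | -3  1 | = (-3)(-2) - (1)(1) = 5.
                   | 1  -2 |

Its absolute value is |J| = 5 (the area scaling factor).

Substituting x = -3u + v, y = u - 2v into the integrand,

    30 → 30,

so the integral becomes

    ∬_R (30) · |J| du dv = ∫_0^1 ∫_0^2 (150) dv du.

Inner (v): 300.
Outer (u): 300.

Therefore ∬_D (30) dx dy = 300.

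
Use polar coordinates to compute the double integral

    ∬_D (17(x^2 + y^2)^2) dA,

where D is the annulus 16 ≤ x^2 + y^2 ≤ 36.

The region D is 4 ≤ r ≤ 6, 0 ≤ θ ≤ 2π in polar coordinates, where x = r cos(θ), y = r sin(θ), and dA = r dr dθ.

Under the substitution, the integrand becomes 17r^4, so

    ∬_D (17(x^2 + y^2)^2) dA = ∫_{0}^{2π} ∫_{4}^{6} (17r^4) · r dr dθ.

Inner integral (in r): ∫_{4}^{6} (17r^4) · r dr = 361760/3.

Outer integral (in θ): ∫_{0}^{2π} (361760/3) dθ = 723520π/3.

Therefore ∬_D (17(x^2 + y^2)^2) dA = 723520π/3.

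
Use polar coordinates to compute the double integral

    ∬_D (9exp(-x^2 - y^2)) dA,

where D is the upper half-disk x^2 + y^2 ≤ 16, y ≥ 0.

The region D is 0 ≤ r ≤ 4, 0 ≤ θ ≤ π in polar coordinates, where x = r cos(θ), y = r sin(θ), and dA = r dr dθ.

Under the substitution, the integrand becomes 9exp(-r^2), so

    ∬_D (9exp(-x^2 - y^2)) dA = ∫_{0}^{π} ∫_{0}^{4} (9exp(-r^2)) · r dr dθ.

Inner integral (in r): ∫_{0}^{4} (9exp(-r^2)) · r dr = 9/2 - 9exp(-16)/2.

Outer integral (in θ): ∫_{0}^{π} (9/2 - 9exp(-16)/2) dθ = -9π (1 - exp(16))exp(-16)/2.

Therefore ∬_D (9exp(-x^2 - y^2)) dA = -9π (1 - exp(16))exp(-16)/2.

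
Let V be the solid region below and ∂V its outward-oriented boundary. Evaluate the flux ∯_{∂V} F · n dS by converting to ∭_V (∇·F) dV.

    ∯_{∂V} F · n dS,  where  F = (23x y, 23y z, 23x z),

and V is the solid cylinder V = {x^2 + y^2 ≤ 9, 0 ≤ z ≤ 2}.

By the divergence theorem,

    ∯_{∂V} F · n dS = ∭_V (∇ · F) dV.

Compute the divergence:
    ∇ · F = ∂F_x/∂x + ∂F_y/∂y + ∂F_z/∂z = 23y + 23z + 23x = 23x + 23y + 23z.

In cylindrical coordinates, x = r cos(θ), y = r sin(θ), z = z, dV = r dr dθ dz, with 0 ≤ r ≤ 3, 0 ≤ θ ≤ 2π, 0 ≤ z ≤ 2.

The integrand, after substitution and multiplying by the volume element, becomes (23sqrt(2)r sin(θ + π/4) + 23z) · r, so

    ∭_V (∇·F) dV = ∫_0^{2π} ∫_0^{3} ∫_0^{2} (23sqrt(2)r sin(θ + π/4) + 23z) · r dz dr dθ.

Inner (z from 0 to 2): 46r (sqrt(2)r sin(θ + π/4) + 1).
Middle (r from 0 to 3): 414sqrt(2)sin(θ + π/4) + 207.
Outer (θ from 0 to 2π): 414π.

Therefore ∯_{∂V} F · n dS = 414π.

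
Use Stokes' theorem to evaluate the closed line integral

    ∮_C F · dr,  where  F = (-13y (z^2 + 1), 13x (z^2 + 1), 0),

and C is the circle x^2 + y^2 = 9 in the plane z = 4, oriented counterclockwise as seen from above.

Let S be the flat disk x^2 + y^2 ≤ 9 in the plane z = 4, with upward unit normal n̂ = ẑ. By Stokes' theorem,

    ∮_C F · dr = ∬_S (∇ × F) · n̂ dS = ∬_D (curl F)_z dA,

where D is the disk x^2 + y^2 ≤ 9.

Compute the curl of F = (-13y (z^2 + 1), 13x (z^2 + 1), 0):
    (∇ × F)_x = ∂F_z/∂y - ∂F_y/∂z = -26x z,
    (∇ × F)_y = ∂F_x/∂z - ∂F_z/∂x = -26y z,
    (∇ × F)_z = ∂F_y/∂x - ∂F_x/∂y = 26z^2 + 26.

On z = 4, (curl F)_z = 442.

Convert to polar (x = r cos θ, y = r sin θ, dA = r dr dθ); the integrand becomes 442, so

    ∬_D (curl F)_z dA = ∫_0^{2π} ∫_0^{3} (442) · r dr dθ.

Inner (r from 0 to 3): 1989.
Outer (θ from 0 to 2π): 3978π.

Therefore ∮_C F · dr = 3978π.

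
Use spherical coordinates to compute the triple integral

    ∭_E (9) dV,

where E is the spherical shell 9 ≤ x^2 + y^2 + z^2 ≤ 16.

In spherical coordinates, x = ρ sin(φ) cos(θ), y = ρ sin(φ) sin(θ), z = ρ cos(φ), and dV = ρ^2 sin(φ) dρ dφ dθ.

The integrand becomes 9, so

    ∭_E (9) dV = ∫_{0}^{2π} ∫_{0}^{π} ∫_{3}^{4} (9) · ρ^2 sin(φ) dρ dφ dθ.

Inner (ρ): 111sin(φ).
Middle (φ): 222.
Outer (θ): 444π.

Therefore the triple integral equals 444π.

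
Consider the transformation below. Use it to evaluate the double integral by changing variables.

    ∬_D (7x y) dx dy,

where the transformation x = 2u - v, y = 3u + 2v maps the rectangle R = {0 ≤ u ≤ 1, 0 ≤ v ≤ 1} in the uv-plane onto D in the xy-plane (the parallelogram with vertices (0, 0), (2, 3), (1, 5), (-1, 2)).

Compute the Jacobian determinant of (x, y) with respect to (u, v):

    ∂(x,y)/∂(u,v) = | 2  -1 | = (2)(2) - (-1)(3) = 7.
                   | 3  2 |

Its absolute value is |J| = 7 (the area scaling factor).

Substituting x = 2u - v, y = 3u + 2v into the integrand,

    7x y → 42u^2 + 7u v - 14v^2,

so the integral becomes

    ∬_R (42u^2 + 7u v - 14v^2) · |J| du dv = ∫_0^1 ∫_0^1 (294u^2 + 49u v - 98v^2) dv du.

Inner (v): 294u^2 + 49u/2 - 98/3.
Outer (u): 931/12.

Therefore ∬_D (7x y) dx dy = 931/12.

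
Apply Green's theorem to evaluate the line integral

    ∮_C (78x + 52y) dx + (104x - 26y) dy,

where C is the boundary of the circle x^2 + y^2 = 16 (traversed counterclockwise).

Green's theorem converts the closed line integral into a double integral over the enclosed region D:

    ∮_C P dx + Q dy = ∬_D (∂Q/∂x - ∂P/∂y) dA.

Here P = 78x + 52y, Q = 104x - 26y, so

    ∂Q/∂x = 104,    ∂P/∂y = 52,
    ∂Q/∂x - ∂P/∂y = 52.

D is the region x^2 + y^2 ≤ 16. Evaluating the double integral:

In polar coordinates (x = r cos θ, y = r sin θ, dA = r dr dθ) the integrand becomes 52, so

    ∬_D (52) dA = ∫_0^{2π} ∫_0^{4} (52) · r dr dθ.

Inner (r from 0 to 4): 416.
Outer (θ from 0 to 2π): 832π.

Therefore ∮_C P dx + Q dy = 832π.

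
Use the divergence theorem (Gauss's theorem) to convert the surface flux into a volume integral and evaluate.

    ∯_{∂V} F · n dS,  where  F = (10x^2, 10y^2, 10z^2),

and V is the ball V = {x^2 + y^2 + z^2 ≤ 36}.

By the divergence theorem,

    ∯_{∂V} F · n dS = ∭_V (∇ · F) dV.

Compute the divergence:
    ∇ · F = ∂F_x/∂x + ∂F_y/∂y + ∂F_z/∂z = 20x + 20y + 20z.

In spherical coordinates, x = ρ sin(φ) cos(θ), y = ρ sin(φ) sin(θ), z = ρ cos(φ), dV = ρ^2 sin(φ) dρ dφ dθ, with 0 ≤ ρ ≤ 6, 0 ≤ φ ≤ π, 0 ≤ θ ≤ 2π.

The integrand, after substitution and multiplying by the volume element, becomes (20ρ (sqrt(2)sin(φ)sin(θ + π/4) + cos(φ))) · ρ^2 sin(φ), so

    ∭_V (∇·F) dV = ∫_0^{2π} ∫_0^{π} ∫_0^{6} (20ρ (sqrt(2)sin(φ)sin(θ + π/4) + cos(φ))) · ρ^2 sin(φ) dρ dφ dθ.

Inner (ρ from 0 to 6): 6480(sqrt(2)sin(φ)sin(θ + π/4) + cos(φ))sin(φ).
Middle (φ from 0 to π): 3240sqrt(2)π sin(θ + π/4).
Outer (θ from 0 to 2π): 0.

Therefore ∯_{∂V} F · n dS = 0.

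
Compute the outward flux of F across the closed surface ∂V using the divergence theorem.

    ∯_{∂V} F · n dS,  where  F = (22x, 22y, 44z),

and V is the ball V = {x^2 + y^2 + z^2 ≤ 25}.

By the divergence theorem,

    ∯_{∂V} F · n dS = ∭_V (∇ · F) dV.

Compute the divergence:
    ∇ · F = ∂F_x/∂x + ∂F_y/∂y + ∂F_z/∂z = 22 + 22 + 44 = 88.

In spherical coordinates, x = ρ sin(φ) cos(θ), y = ρ sin(φ) sin(θ), z = ρ cos(φ), dV = ρ^2 sin(φ) dρ dφ dθ, with 0 ≤ ρ ≤ 5, 0 ≤ φ ≤ π, 0 ≤ θ ≤ 2π.

The integrand, after substitution and multiplying by the volume element, becomes (88) · ρ^2 sin(φ), so

    ∭_V (∇·F) dV = ∫_0^{2π} ∫_0^{π} ∫_0^{5} (88) · ρ^2 sin(φ) dρ dφ dθ.

Inner (ρ from 0 to 5): 11000sin(φ)/3.
Middle (φ from 0 to π): 22000/3.
Outer (θ from 0 to 2π): 44000π/3.

Therefore ∯_{∂V} F · n dS = 44000π/3.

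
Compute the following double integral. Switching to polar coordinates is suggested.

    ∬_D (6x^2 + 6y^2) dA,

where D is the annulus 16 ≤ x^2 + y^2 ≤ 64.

The region D is 4 ≤ r ≤ 8, 0 ≤ θ ≤ 2π in polar coordinates, where x = r cos(θ), y = r sin(θ), and dA = r dr dθ.

Under the substitution, the integrand becomes 6r^2, so

    ∬_D (6x^2 + 6y^2) dA = ∫_{0}^{2π} ∫_{4}^{8} (6r^2) · r dr dθ.

Inner integral (in r): ∫_{4}^{8} (6r^2) · r dr = 5760.

Outer integral (in θ): ∫_{0}^{2π} (5760) dθ = 11520π.

Therefore ∬_D (6x^2 + 6y^2) dA = 11520π.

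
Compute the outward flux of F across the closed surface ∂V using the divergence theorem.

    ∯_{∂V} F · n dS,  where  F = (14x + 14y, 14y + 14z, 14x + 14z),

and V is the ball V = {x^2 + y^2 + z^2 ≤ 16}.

By the divergence theorem,

    ∯_{∂V} F · n dS = ∭_V (∇ · F) dV.

Compute the divergence:
    ∇ · F = ∂F_x/∂x + ∂F_y/∂y + ∂F_z/∂z = 14 + 14 + 14 = 42.

In spherical coordinates, x = ρ sin(φ) cos(θ), y = ρ sin(φ) sin(θ), z = ρ cos(φ), dV = ρ^2 sin(φ) dρ dφ dθ, with 0 ≤ ρ ≤ 4, 0 ≤ φ ≤ π, 0 ≤ θ ≤ 2π.

The integrand, after substitution and multiplying by the volume element, becomes (42) · ρ^2 sin(φ), so

    ∭_V (∇·F) dV = ∫_0^{2π} ∫_0^{π} ∫_0^{4} (42) · ρ^2 sin(φ) dρ dφ dθ.

Inner (ρ from 0 to 4): 896sin(φ).
Middle (φ from 0 to π): 1792.
Outer (θ from 0 to 2π): 3584π.

Therefore ∯_{∂V} F · n dS = 3584π.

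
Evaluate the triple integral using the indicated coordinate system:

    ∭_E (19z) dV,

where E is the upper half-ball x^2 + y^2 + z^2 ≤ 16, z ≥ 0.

In spherical coordinates, x = ρ sin(φ) cos(θ), y = ρ sin(φ) sin(θ), z = ρ cos(φ), and dV = ρ^2 sin(φ) dρ dφ dθ.

The integrand becomes 19ρ cos(φ), so

    ∭_E (19z) dV = ∫_{0}^{2π} ∫_{0}^{π/2} ∫_{0}^{4} (19ρ cos(φ)) · ρ^2 sin(φ) dρ dφ dθ.

Inner (ρ): 608sin(2φ).
Middle (φ): 608.
Outer (θ): 1216π.

Therefore the triple integral equals 1216π.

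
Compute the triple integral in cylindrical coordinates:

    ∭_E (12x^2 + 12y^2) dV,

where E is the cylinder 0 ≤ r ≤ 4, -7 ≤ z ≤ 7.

In cylindrical coordinates, x = r cos(θ), y = r sin(θ), z = z, and dV = r dr dθ dz.

The integrand becomes 12r^2, so

    ∭_E (12x^2 + 12y^2) dV = ∫_{0}^{2π} ∫_{0}^{4} ∫_{-7}^{7} (12r^2) · r dz dr dθ.

Inner (z): 168r^3.
Middle (r from 0 to 4): 10752.
Outer (θ): 21504π.

Therefore the triple integral equals 21504π.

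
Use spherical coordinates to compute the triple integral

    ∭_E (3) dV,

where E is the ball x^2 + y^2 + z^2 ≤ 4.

In spherical coordinates, x = ρ sin(φ) cos(θ), y = ρ sin(φ) sin(θ), z = ρ cos(φ), and dV = ρ^2 sin(φ) dρ dφ dθ.

The integrand becomes 3, so

    ∭_E (3) dV = ∫_{0}^{2π} ∫_{0}^{π} ∫_{0}^{2} (3) · ρ^2 sin(φ) dρ dφ dθ.

Inner (ρ): 8sin(φ).
Middle (φ): 16.
Outer (θ): 32π.

Therefore the triple integral equals 32π.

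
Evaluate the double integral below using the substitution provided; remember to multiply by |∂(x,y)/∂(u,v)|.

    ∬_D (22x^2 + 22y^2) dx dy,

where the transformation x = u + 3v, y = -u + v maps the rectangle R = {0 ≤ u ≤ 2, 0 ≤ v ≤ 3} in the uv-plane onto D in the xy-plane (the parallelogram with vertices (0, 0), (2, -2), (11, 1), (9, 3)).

Compute the Jacobian determinant of (x, y) with respect to (u, v):

    ∂(x,y)/∂(u,v) = | 1  3 | = (1)(1) - (3)(-1) = 4.
                   | -1  1 |

Its absolute value is |J| = 4 (the area scaling factor).

Substituting x = u + 3v, y = -u + v into the integrand,

    22x^2 + 22y^2 → 44u^2 + 88u v + 220v^2,

so the integral becomes

    ∬_R (44u^2 + 88u v + 220v^2) · |J| du dv = ∫_0^2 ∫_0^3 (176u^2 + 352u v + 880v^2) dv du.

Inner (v): 528u^2 + 1584u + 7920.
Outer (u): 20416.

Therefore ∬_D (22x^2 + 22y^2) dx dy = 20416.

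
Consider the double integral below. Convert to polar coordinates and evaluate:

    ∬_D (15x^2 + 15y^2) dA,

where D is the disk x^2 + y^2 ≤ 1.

The region D is 0 ≤ r ≤ 1, 0 ≤ θ ≤ 2π in polar coordinates, where x = r cos(θ), y = r sin(θ), and dA = r dr dθ.

Under the substitution, the integrand becomes 15r^2, so

    ∬_D (15x^2 + 15y^2) dA = ∫_{0}^{2π} ∫_{0}^{1} (15r^2) · r dr dθ.

Inner integral (in r): ∫_{0}^{1} (15r^2) · r dr = 15/4.

Outer integral (in θ): ∫_{0}^{2π} (15/4) dθ = 15π/2.

Therefore ∬_D (15x^2 + 15y^2) dA = 15π/2.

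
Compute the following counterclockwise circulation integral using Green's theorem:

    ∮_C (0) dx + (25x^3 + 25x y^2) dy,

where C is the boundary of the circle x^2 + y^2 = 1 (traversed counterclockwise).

Green's theorem converts the closed line integral into a double integral over the enclosed region D:

    ∮_C P dx + Q dy = ∬_D (∂Q/∂x - ∂P/∂y) dA.

Here P = 0, Q = 25x^3 + 25x y^2, so

    ∂Q/∂x = 75x^2 + 25y^2,    ∂P/∂y = 0,
    ∂Q/∂x - ∂P/∂y = 75x^2 + 25y^2.

D is the region x^2 + y^2 ≤ 1. Evaluating the double integral:

In polar coordinates (x = r cos θ, y = r sin θ, dA = r dr dθ) the integrand becomes 25r^2(cos(2θ) + 2), so

    ∬_D (75x^2 + 25y^2) dA = ∫_0^{2π} ∫_0^{1} (25r^2(cos(2θ) + 2)) · r dr dθ.

Inner (r from 0 to 1): 25cos(2θ)/4 + 25/2.
Outer (θ from 0 to 2π): 25π.

Therefore ∮_C P dx + Q dy = 25π.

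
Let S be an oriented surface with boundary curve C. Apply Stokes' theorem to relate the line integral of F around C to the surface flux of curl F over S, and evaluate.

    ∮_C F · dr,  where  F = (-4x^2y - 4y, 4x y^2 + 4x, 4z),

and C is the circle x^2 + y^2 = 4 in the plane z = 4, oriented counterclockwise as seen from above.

Let S be the flat disk x^2 + y^2 ≤ 4 in the plane z = 4, with upward unit normal n̂ = ẑ. By Stokes' theorem,

    ∮_C F · dr = ∬_S (∇ × F) · n̂ dS = ∬_D (curl F)_z dA,

where D is the disk x^2 + y^2 ≤ 4.

Compute the curl of F = (-4x^2y - 4y, 4x y^2 + 4x, 4z):
    (∇ × F)_x = ∂F_z/∂y - ∂F_y/∂z = 0,
    (∇ × F)_y = ∂F_x/∂z - ∂F_z/∂x = 0,
    (∇ × F)_z = ∂F_y/∂x - ∂F_x/∂y = 4x^2 + 4y^2 + 8.

On z = 4, (curl F)_z = 4x^2 + 4y^2 + 8.

Convert to polar (x = r cos θ, y = r sin θ, dA = r dr dθ); the integrand becomes 4r^2 + 8, so

    ∬_D (curl F)_z dA = ∫_0^{2π} ∫_0^{2} (4r^2 + 8) · r dr dθ.

Inner (r from 0 to 2): 32.
Outer (θ from 0 to 2π): 64π.

Therefore ∮_C F · dr = 64π.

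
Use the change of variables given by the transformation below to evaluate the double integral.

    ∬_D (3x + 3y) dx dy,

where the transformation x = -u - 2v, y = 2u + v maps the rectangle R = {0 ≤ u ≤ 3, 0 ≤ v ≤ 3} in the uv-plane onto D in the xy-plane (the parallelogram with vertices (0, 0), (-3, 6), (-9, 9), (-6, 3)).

Compute the Jacobian determinant of (x, y) with respect to (u, v):

    ∂(x,y)/∂(u,v) = | -1  -2 | = (-1)(1) - (-2)(2) = 3.
                   | 2  1 |

Its absolute value is |J| = 3 (the area scaling factor).

Substituting x = -u - 2v, y = 2u + v into the integrand,

    3x + 3y → 3u - 3v,

so the integral becomes

    ∬_R (3u - 3v) · |J| du dv = ∫_0^3 ∫_0^3 (9u - 9v) dv du.

Inner (v): 27u - 81/2.
Outer (u): 0.

Therefore ∬_D (3x + 3y) dx dy = 0.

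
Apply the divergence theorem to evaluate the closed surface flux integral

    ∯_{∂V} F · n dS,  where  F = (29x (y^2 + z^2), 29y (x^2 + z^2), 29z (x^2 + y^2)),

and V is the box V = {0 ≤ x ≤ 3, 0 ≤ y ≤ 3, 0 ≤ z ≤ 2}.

By the divergence theorem,

    ∯_{∂V} F · n dS = ∭_V (∇ · F) dV.

Compute the divergence:
    ∇ · F = ∂F_x/∂x + ∂F_y/∂y + ∂F_z/∂z = 29y^2 + 29z^2 + 29x^2 + 29z^2 + 29x^2 + 29y^2 = 58x^2 + 58y^2 + 58z^2.

V is a rectangular box, so dV = dx dy dz with 0 ≤ x ≤ 3, 0 ≤ y ≤ 3, 0 ≤ z ≤ 2.

Integrate (58x^2 + 58y^2 + 58z^2) over V as an iterated integral:

    ∭_V (∇·F) dV = ∫_0^{3} ∫_0^{3} ∫_0^{2} (58x^2 + 58y^2 + 58z^2) dz dy dx.

Inner (z from 0 to 2): 116x^2 + 116y^2 + 464/3.
Middle (y from 0 to 3): 348x^2 + 1508.
Outer (x from 0 to 3): 7656.

Therefore ∯_{∂V} F · n dS = 7656.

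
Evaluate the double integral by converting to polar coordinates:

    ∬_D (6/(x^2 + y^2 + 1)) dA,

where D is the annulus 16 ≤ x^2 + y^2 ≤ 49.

The region D is 4 ≤ r ≤ 7, 0 ≤ θ ≤ 2π in polar coordinates, where x = r cos(θ), y = r sin(θ), and dA = r dr dθ.

Under the substitution, the integrand becomes 6/(r^2 + 1), so

    ∬_D (6/(x^2 + y^2 + 1)) dA = ∫_{0}^{2π} ∫_{4}^{7} (6/(r^2 + 1)) · r dr dθ.

Inner integral (in r): ∫_{4}^{7} (6/(r^2 + 1)) · r dr = log(125000/4913).

Outer integral (in θ): ∫_{0}^{2π} (log(125000/4913)) dθ = log((125000/4913)^(2π)).

Therefore ∬_D (6/(x^2 + y^2 + 1)) dA = log((125000/4913)^(2π)).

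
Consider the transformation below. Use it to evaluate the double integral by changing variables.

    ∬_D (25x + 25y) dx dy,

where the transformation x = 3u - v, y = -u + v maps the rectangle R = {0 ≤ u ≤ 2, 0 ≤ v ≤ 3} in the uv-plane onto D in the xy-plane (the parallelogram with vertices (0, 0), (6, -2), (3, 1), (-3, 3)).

Compute the Jacobian determinant of (x, y) with respect to (u, v):

    ∂(x,y)/∂(u,v) = | 3  -1 | = (3)(1) - (-1)(-1) = 2.
                   | -1  1 |

Its absolute value is |J| = 2 (the area scaling factor).

Substituting x = 3u - v, y = -u + v into the integrand,

    25x + 25y → 50u,

so the integral becomes

    ∬_R (50u) · |J| du dv = ∫_0^2 ∫_0^3 (100u) dv du.

Inner (v): 300u.
Outer (u): 600.

Therefore ∬_D (25x + 25y) dx dy = 600.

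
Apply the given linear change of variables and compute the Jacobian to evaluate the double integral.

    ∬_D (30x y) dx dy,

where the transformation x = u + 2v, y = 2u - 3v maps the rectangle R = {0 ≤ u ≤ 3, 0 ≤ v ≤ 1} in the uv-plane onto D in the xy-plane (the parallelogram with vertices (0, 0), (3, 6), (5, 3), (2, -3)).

Compute the Jacobian determinant of (x, y) with respect to (u, v):

    ∂(x,y)/∂(u,v) = | 1  2 | = (1)(-3) - (2)(2) = -7.
                   | 2  -3 |

Its absolute value is |J| = 7 (the area scaling factor).

Substituting x = u + 2v, y = 2u - 3v into the integrand,

    30x y → 60u^2 + 30u v - 180v^2,

so the integral becomes

    ∬_R (60u^2 + 30u v - 180v^2) · |J| du dv = ∫_0^3 ∫_0^1 (420u^2 + 210u v - 1260v^2) dv du.

Inner (v): 420u^2 + 105u - 420.
Outer (u): 5985/2.

Therefore ∬_D (30x y) dx dy = 5985/2.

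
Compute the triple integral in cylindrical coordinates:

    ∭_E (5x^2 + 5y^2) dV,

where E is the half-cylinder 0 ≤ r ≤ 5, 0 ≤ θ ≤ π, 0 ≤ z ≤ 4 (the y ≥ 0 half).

In cylindrical coordinates, x = r cos(θ), y = r sin(θ), z = z, and dV = r dr dθ dz.

The integrand becomes 5r^2, so

    ∭_E (5x^2 + 5y^2) dV = ∫_{0}^{π} ∫_{0}^{5} ∫_{0}^{4} (5r^2) · r dz dr dθ.

Inner (z): 20r^3.
Middle (r from 0 to 5): 3125.
Outer (θ): 3125π.

Therefore the triple integral equals 3125π.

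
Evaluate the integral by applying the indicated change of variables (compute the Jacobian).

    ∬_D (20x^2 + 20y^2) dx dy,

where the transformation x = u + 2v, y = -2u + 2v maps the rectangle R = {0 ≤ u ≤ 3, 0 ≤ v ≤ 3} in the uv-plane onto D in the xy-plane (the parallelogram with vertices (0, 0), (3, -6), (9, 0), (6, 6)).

Compute the Jacobian determinant of (x, y) with respect to (u, v):

    ∂(x,y)/∂(u,v) = | 1  2 | = (1)(2) - (2)(-2) = 6.
                   | -2  2 |

Its absolute value is |J| = 6 (the area scaling factor).

Substituting x = u + 2v, y = -2u + 2v into the integrand,

    20x^2 + 20y^2 → 100u^2 - 80u v + 160v^2,

so the integral becomes

    ∬_R (100u^2 - 80u v + 160v^2) · |J| du dv = ∫_0^3 ∫_0^3 (600u^2 - 480u v + 960v^2) dv du.

Inner (v): 1800u^2 - 2160u + 8640.
Outer (u): 32400.

Therefore ∬_D (20x^2 + 20y^2) dx dy = 32400.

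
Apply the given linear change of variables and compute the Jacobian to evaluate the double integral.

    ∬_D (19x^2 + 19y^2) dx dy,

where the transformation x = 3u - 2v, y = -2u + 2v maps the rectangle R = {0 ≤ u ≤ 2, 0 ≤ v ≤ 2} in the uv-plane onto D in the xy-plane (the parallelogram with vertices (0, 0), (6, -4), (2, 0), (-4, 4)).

Compute the Jacobian determinant of (x, y) with respect to (u, v):

    ∂(x,y)/∂(u,v) = | 3  -2 | = (3)(2) - (-2)(-2) = 2.
                   | -2  2 |

Its absolute value is |J| = 2 (the area scaling factor).

Substituting x = 3u - 2v, y = -2u + 2v into the integrand,

    19x^2 + 19y^2 → 247u^2 - 380u v + 152v^2,

so the integral becomes

    ∬_R (247u^2 - 380u v + 152v^2) · |J| du dv = ∫_0^2 ∫_0^2 (494u^2 - 760u v + 304v^2) dv du.

Inner (v): 988u^2 - 1520u + 2432/3.
Outer (u): 1216.

Therefore ∬_D (19x^2 + 19y^2) dx dy = 1216.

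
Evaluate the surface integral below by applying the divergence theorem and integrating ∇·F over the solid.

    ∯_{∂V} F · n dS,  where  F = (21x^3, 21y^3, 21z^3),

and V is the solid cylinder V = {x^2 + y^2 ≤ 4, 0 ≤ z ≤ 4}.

By the divergence theorem,

    ∯_{∂V} F · n dS = ∭_V (∇ · F) dV.

Compute the divergence:
    ∇ · F = ∂F_x/∂x + ∂F_y/∂y + ∂F_z/∂z = 63x^2 + 63y^2 + 63z^2.

In cylindrical coordinates, x = r cos(θ), y = r sin(θ), z = z, dV = r dr dθ dz, with 0 ≤ r ≤ 2, 0 ≤ θ ≤ 2π, 0 ≤ z ≤ 4.

The integrand, after substitution and multiplying by the volume element, becomes (63r^2 + 63z^2) · r, so

    ∭_V (∇·F) dV = ∫_0^{2π} ∫_0^{2} ∫_0^{4} (63r^2 + 63z^2) · r dz dr dθ.

Inner (z from 0 to 4): 252r^3 + 1344r.
Middle (r from 0 to 2): 3696.
Outer (θ from 0 to 2π): 7392π.

Therefore ∯_{∂V} F · n dS = 7392π.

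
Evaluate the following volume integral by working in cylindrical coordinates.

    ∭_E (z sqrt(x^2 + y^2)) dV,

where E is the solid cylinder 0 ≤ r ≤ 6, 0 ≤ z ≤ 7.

In cylindrical coordinates, x = r cos(θ), y = r sin(θ), z = z, and dV = r dr dθ dz.

The integrand becomes r z, so

    ∭_E (z sqrt(x^2 + y^2)) dV = ∫_{0}^{2π} ∫_{0}^{6} ∫_{0}^{7} (r z) · r dz dr dθ.

Inner (z): 49r^2/2.
Middle (r from 0 to 6): 1764.
Outer (θ): 3528π.

Therefore the triple integral equals 3528π.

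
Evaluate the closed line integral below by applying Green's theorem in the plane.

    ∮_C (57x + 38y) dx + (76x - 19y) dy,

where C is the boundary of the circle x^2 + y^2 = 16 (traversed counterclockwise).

Green's theorem converts the closed line integral into a double integral over the enclosed region D:

    ∮_C P dx + Q dy = ∬_D (∂Q/∂x - ∂P/∂y) dA.

Here P = 57x + 38y, Q = 76x - 19y, so

    ∂Q/∂x = 76,    ∂P/∂y = 38,
    ∂Q/∂x - ∂P/∂y = 38.

D is the region x^2 + y^2 ≤ 16. Evaluating the double integral:

In polar coordinates (x = r cos θ, y = r sin θ, dA = r dr dθ) the integrand becomes 38, so

    ∬_D (38) dA = ∫_0^{2π} ∫_0^{4} (38) · r dr dθ.

Inner (r from 0 to 4): 304.
Outer (θ from 0 to 2π): 608π.

Therefore ∮_C P dx + Q dy = 608π.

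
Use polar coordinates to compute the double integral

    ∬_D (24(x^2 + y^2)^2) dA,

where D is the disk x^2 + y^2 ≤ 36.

The region D is 0 ≤ r ≤ 6, 0 ≤ θ ≤ 2π in polar coordinates, where x = r cos(θ), y = r sin(θ), and dA = r dr dθ.

Under the substitution, the integrand becomes 24r^4, so

    ∬_D (24(x^2 + y^2)^2) dA = ∫_{0}^{2π} ∫_{0}^{6} (24r^4) · r dr dθ.

Inner integral (in r): ∫_{0}^{6} (24r^4) · r dr = 186624.

Outer integral (in θ): ∫_{0}^{2π} (186624) dθ = 373248π.

Therefore ∬_D (24(x^2 + y^2)^2) dA = 373248π.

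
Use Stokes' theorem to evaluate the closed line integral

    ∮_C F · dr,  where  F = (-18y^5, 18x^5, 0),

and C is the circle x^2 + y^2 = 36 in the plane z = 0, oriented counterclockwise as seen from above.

Let S be the flat disk x^2 + y^2 ≤ 36 in the plane z = 0, with upward unit normal n̂ = ẑ. By Stokes' theorem,

    ∮_C F · dr = ∬_S (∇ × F) · n̂ dS = ∬_D (curl F)_z dA,

where D is the disk x^2 + y^2 ≤ 36.

Compute the curl of F = (-18y^5, 18x^5, 0):
    (∇ × F)_x = ∂F_z/∂y - ∂F_y/∂z = 0,
    (∇ × F)_y = ∂F_x/∂z - ∂F_z/∂x = 0,
    (∇ × F)_z = ∂F_y/∂x - ∂F_x/∂y = 90x^4 + 90y^4.

On z = 0, (curl F)_z = 90x^4 + 90y^4.

Convert to polar (x = r cos θ, y = r sin θ, dA = r dr dθ); the integrand becomes 90r^4(sin(θ)^4 + cos(θ)^4), so

    ∬_D (curl F)_z dA = ∫_0^{2π} ∫_0^{6} (90r^4(sin(θ)^4 + cos(θ)^4)) · r dr dθ.

Inner (r from 0 to 6): 699840sin(θ)^4 + 699840cos(θ)^4.
Outer (θ from 0 to 2π): 1049760π.

Therefore ∮_C F · dr = 1049760π.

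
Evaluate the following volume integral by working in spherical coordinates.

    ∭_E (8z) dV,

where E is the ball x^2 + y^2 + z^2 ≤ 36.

In spherical coordinates, x = ρ sin(φ) cos(θ), y = ρ sin(φ) sin(θ), z = ρ cos(φ), and dV = ρ^2 sin(φ) dρ dφ dθ.

The integrand becomes 8ρ cos(φ), so

    ∭_E (8z) dV = ∫_{0}^{2π} ∫_{0}^{π} ∫_{0}^{6} (8ρ cos(φ)) · ρ^2 sin(φ) dρ dφ dθ.

Inner (ρ): 1296sin(2φ).
Middle (φ): 0.
Outer (θ): 0.

Therefore the triple integral equals 0.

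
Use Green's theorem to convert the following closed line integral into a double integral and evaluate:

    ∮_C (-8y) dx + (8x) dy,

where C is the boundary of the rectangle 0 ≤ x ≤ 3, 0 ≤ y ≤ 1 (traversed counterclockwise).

Green's theorem converts the closed line integral into a double integral over the enclosed region D:

    ∮_C P dx + Q dy = ∬_D (∂Q/∂x - ∂P/∂y) dA.

Here P = -8y, Q = 8x, so

    ∂Q/∂x = 8,    ∂P/∂y = -8,
    ∂Q/∂x - ∂P/∂y = 16.

D is the region 0 ≤ x ≤ 3, 0 ≤ y ≤ 1. Evaluating the double integral:

    ∬_D (16) dA = ∫_0^{3} ∫_0^{1} (16) dy dx.

Inner (y from 0 to 1): 16.
Outer (x from 0 to 3): 48.

Therefore ∮_C P dx + Q dy = 48.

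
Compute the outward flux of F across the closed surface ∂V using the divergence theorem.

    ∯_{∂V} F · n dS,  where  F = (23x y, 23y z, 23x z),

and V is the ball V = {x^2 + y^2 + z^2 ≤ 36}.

By the divergence theorem,

    ∯_{∂V} F · n dS = ∭_V (∇ · F) dV.

Compute the divergence:
    ∇ · F = ∂F_x/∂x + ∂F_y/∂y + ∂F_z/∂z = 23y + 23z + 23x = 23x + 23y + 23z.

In spherical coordinates, x = ρ sin(φ) cos(θ), y = ρ sin(φ) sin(θ), z = ρ cos(φ), dV = ρ^2 sin(φ) dρ dφ dθ, with 0 ≤ ρ ≤ 6, 0 ≤ φ ≤ π, 0 ≤ θ ≤ 2π.

The integrand, after substitution and multiplying by the volume element, becomes (23ρ (sqrt(2)sin(φ)sin(θ + π/4) + cos(φ))) · ρ^2 sin(φ), so

    ∭_V (∇·F) dV = ∫_0^{2π} ∫_0^{π} ∫_0^{6} (23ρ (sqrt(2)sin(φ)sin(θ + π/4) + cos(φ))) · ρ^2 sin(φ) dρ dφ dθ.

Inner (ρ from 0 to 6): 7452(sqrt(2)sin(φ)sin(θ + π/4) + cos(φ))sin(φ).
Middle (φ from 0 to π): 3726sqrt(2)π sin(θ + π/4).
Outer (θ from 0 to 2π): 0.

Therefore ∯_{∂V} F · n dS = 0.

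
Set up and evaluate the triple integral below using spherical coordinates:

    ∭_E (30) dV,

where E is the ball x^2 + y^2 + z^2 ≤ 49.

In spherical coordinates, x = ρ sin(φ) cos(θ), y = ρ sin(φ) sin(θ), z = ρ cos(φ), and dV = ρ^2 sin(φ) dρ dφ dθ.

The integrand becomes 30, so

    ∭_E (30) dV = ∫_{0}^{2π} ∫_{0}^{π} ∫_{0}^{7} (30) · ρ^2 sin(φ) dρ dφ dθ.

Inner (ρ): 3430sin(φ).
Middle (φ): 6860.
Outer (θ): 13720π.

Therefore the triple integral equals 13720π.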